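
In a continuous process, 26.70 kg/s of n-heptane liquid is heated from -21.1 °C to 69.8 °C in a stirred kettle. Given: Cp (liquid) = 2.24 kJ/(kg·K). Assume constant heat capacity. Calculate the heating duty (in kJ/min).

Q = 326000 kJ/min

Q = ṁ·Cp·ΔT = 26.70 × 2.24 × (69.8 − -21.1) = 5436.5 kJ/s
Heating duty = 326190 kJ/min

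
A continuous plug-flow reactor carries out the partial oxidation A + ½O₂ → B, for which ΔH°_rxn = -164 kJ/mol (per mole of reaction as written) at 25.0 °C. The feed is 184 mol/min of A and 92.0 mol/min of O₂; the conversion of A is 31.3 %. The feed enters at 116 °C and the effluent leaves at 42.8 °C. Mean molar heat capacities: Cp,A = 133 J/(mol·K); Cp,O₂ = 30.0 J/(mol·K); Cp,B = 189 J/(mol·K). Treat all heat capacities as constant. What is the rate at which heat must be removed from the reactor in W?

Extent of reaction ξ = 0.313 × 184 = 57.592 mol/min
Reaction term: ξ·ΔH°_rxn = 57.592 × -164 = -9445.1 kJ/min
Sensible, feed 116→25 °C: -2478.1 kJ/min
Outlet flows (mol/min): A 126.41, O₂ 63.204, B 57.592
Sensible, products 25→42.8 °C: 526.76 kJ/min
Q = ΔH = -11396 kJ/min = -189.94 kW
Heat removed = 189940 W

Q_out = 190000 W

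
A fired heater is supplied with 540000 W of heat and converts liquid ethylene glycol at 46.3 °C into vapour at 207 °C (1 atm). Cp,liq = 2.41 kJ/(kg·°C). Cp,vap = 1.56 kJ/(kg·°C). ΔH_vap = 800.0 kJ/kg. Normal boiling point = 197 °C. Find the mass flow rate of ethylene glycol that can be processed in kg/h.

ṁ = 1650 kg/h

Δh = 2.41×(197−46.3) + 800.0 + 1.56×(207−197) = 1178.8 kJ/kg
Q = 540000 W = 540 kJ/s = 1.944e+06 kJ/h
ṁ = Q/Δh = 1.944e+06 / 1178.8 = 1649.2 kg/h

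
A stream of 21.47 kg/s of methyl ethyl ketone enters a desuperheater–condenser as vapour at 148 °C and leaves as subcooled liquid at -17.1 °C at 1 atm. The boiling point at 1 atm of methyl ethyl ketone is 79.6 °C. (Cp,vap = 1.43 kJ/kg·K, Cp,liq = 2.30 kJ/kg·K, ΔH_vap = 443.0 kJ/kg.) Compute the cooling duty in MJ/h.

Q_c = 59000 MJ/h

vapour 148→79.6 °C: -97.812 kJ/kg
condensation at 79.6 °C: -443 kJ/kg
liquid 79.6→-17.1 °C: -222.41 kJ/kg
Δh = -97.812 + -443 + -222.41 = -763.22 kJ/kg
Q = ṁ·Δh = 21.47 kg/s × -763.22 kJ/kg = -16386 kJ/s
|Q| = 16386 kW = 58991 MJ/h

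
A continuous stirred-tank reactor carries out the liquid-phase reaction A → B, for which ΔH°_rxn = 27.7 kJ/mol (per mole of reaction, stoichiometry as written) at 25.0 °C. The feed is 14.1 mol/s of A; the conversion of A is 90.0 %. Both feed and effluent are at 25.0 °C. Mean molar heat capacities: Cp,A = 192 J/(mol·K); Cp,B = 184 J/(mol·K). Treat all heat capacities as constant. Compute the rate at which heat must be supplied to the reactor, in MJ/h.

Q_in = 1270 MJ/h

Extent of reaction ξ = 0.900 × 14.1 = 12.69 mol/s
Reaction term: ξ·ΔH°_rxn = 12.69 × 27.7 = 351.51 kJ/s
Q = ΔH = 351.51 kJ/s = 351.51 kW
Heat supplied = 1265.4 MJ/h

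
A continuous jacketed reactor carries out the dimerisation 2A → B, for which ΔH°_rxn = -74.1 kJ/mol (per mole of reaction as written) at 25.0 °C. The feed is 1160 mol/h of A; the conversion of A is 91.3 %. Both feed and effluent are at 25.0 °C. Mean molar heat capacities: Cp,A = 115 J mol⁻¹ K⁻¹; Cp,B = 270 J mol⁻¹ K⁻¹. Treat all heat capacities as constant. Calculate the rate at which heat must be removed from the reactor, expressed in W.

Extent of reaction ξ = 0.913 × 1160 / 2 = 529.54 mol/h
Reaction term: ξ·ΔH°_rxn = 529.54 × -74.1 = -39239 kJ/h
Q = ΔH = -39239 kJ/h = -10.9 kW
Heat removed = 10900 W

Q_out = 10900 W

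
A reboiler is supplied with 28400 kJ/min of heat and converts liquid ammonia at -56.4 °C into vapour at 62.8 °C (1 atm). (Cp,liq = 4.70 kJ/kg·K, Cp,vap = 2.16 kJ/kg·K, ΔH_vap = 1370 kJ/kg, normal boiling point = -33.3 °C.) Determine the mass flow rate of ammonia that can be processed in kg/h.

ṁ = 1010 kg/h

Δh = 4.70×(-33.3−-56.4) + 1370 + 2.16×(62.8−-33.3) = 1686.1 kJ/kg
Q = 28400 kJ/min = 473.33 kJ/s = 1.704e+06 kJ/h
ṁ = Q/Δh = 1.704e+06 / 1686.1 = 1010.6 kg/h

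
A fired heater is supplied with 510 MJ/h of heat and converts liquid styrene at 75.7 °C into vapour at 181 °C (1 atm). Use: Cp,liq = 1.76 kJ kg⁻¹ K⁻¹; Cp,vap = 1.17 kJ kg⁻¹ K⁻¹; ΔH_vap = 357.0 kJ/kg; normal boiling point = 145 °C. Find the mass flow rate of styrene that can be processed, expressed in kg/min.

Δh = 1.76×(145−75.7) + 357.0 + 1.17×(181−145) = 521.09 kJ/kg
Q = 510 MJ/h = 141.67 kJ/s = 8500 kJ/min
ṁ = Q/Δh = 8500 / 521.09 = 16.312 kg/min

ṁ = 16.3 kg/min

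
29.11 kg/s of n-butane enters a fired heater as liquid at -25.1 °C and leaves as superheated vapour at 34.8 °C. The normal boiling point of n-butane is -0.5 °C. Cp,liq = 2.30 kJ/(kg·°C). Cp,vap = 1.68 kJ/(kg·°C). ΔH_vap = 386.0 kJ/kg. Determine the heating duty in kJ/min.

liquid -25.1→-0.5 °C: 56.58 kJ/kg
vaporisation at -0.5 °C: 386 kJ/kg
vapour -0.5→34.8 °C: 59.304 kJ/kg
Δh = 56.58 + 386 + 59.304 = 501.88 kJ/kg
Q = ṁ·Δh = 29.11 kg/s × 501.88 kJ/kg = 14610 kJ/s
|Q| = 14610 kW = 876590 kJ/min

Q = 877000 kJ/min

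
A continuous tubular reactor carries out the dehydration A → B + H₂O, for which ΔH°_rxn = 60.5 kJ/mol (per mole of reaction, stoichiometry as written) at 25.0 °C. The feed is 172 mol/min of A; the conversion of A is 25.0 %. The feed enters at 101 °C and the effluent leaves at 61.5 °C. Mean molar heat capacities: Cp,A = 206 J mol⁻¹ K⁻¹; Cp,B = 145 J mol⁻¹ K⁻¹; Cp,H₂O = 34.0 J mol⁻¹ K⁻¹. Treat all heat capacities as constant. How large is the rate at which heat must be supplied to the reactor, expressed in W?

Extent of reaction ξ = 0.250 × 172 = 43 mol/min
Reaction term: ξ·ΔH°_rxn = 43 × 60.5 = 2601.5 kJ/min
Sensible, feed 101→25 °C: -2692.8 kJ/min
Outlet flows (mol/min): A 129, B 43, H₂O 43
Sensible, products 25→61.5 °C: 1250.9 kJ/min
Q = ΔH = 1159.6 kJ/min = 19.326 kW
Heat supplied = 19326 W

Q_in = 19300 W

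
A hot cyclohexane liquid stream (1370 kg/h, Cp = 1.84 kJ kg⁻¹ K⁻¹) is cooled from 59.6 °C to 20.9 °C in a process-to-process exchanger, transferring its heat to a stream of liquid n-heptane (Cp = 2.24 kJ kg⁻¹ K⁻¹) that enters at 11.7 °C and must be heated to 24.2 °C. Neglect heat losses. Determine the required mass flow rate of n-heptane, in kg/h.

ṁ_c = 3480 kg/h

Heat released by hot stream: Q = 1370 × 1.84 × (59.6 − 20.9) = 97555 kJ/h
Energy balance on cold side (adiabatic exchanger): Q = ṁ_c·Cp_c·(T_c,out − T_c,in)
ṁ_c = 97555 / [2.24 × (24.2 − 11.7)] = 3484.1 kg/h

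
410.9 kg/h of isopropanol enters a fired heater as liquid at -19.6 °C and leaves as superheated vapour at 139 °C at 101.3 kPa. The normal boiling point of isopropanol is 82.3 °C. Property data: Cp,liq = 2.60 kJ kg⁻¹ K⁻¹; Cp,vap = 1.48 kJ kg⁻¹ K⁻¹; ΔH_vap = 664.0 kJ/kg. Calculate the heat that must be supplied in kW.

liquid -19.6→82.3 °C: 264.94 kJ/kg
vaporisation at 82.3 °C: 664 kJ/kg
vapour 82.3→139 °C: 83.916 kJ/kg
Δh = 264.94 + 664 + 83.916 = 1012.9 kJ/kg
Q = ṁ·Δh = 410.9 kg/h × 1012.9 kJ/kg = 416180 kJ/h
|Q| = 115.61 kW

Q = 116 kW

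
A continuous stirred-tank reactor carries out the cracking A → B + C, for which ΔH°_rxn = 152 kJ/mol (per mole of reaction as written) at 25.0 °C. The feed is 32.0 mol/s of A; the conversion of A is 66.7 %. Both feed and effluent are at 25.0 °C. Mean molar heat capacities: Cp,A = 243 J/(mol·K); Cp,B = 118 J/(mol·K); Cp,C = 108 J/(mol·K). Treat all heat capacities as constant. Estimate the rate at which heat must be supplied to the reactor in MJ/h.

Q_in = 11700 MJ/h

Extent of reaction ξ = 0.667 × 32.0 = 21.344 mol/s
Reaction term: ξ·ΔH°_rxn = 21.344 × 152 = 3244.3 kJ/s
Q = ΔH = 3244.3 kJ/s = 3244.3 kW
Heat supplied = 11679 MJ/h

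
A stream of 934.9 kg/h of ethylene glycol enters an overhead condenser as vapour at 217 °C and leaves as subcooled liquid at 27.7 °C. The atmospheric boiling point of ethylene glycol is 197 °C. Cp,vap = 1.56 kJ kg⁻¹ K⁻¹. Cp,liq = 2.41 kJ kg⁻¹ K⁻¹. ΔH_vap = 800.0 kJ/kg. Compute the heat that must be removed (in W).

Q_c = 322000 W

vapour 217→197 °C: -31.2 kJ/kg
condensation at 197 °C: -800 kJ/kg
liquid 197→27.7 °C: -408.01 kJ/kg
Δh = -31.2 + -800 + -408.01 = -1239.2 kJ/kg
Q = ṁ·Δh = 934.9 kg/h × -1239.2 kJ/kg = -1.1585e+06 kJ/h
|Q| = 321.82 kW = 321820 W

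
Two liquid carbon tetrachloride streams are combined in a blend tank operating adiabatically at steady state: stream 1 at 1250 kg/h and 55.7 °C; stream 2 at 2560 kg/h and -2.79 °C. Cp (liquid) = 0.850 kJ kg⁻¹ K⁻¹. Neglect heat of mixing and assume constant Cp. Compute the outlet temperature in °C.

T_out = 16.4 °C

No heat crosses the boundary, so H_out = H_in.
Σ ṁᵢCp,ᵢTᵢ = 1250×0.850×55.7 + 2560×0.850×-2.79 = 53110
Σ ṁᵢCp,ᵢ = 1250×0.850 + 2560×0.850 = 3238.5
T_out = 53110 / 3238.5 = 16.4 °C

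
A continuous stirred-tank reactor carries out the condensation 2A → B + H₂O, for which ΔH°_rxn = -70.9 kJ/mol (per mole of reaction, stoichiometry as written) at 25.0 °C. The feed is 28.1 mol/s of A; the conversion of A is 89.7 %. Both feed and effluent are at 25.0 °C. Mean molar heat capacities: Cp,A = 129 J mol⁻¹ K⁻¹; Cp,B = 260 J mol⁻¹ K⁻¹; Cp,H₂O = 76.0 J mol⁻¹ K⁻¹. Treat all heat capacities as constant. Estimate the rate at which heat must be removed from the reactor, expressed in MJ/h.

Extent of reaction ξ = 0.897 × 28.1 / 2 = 12.603 mol/s
Reaction term: ξ·ΔH°_rxn = 12.603 × -70.9 = -893.54 kJ/s
Q = ΔH = -893.54 kJ/s = -893.54 kW
Heat removed = 3216.8 MJ/h

Q_out = 3220 MJ/h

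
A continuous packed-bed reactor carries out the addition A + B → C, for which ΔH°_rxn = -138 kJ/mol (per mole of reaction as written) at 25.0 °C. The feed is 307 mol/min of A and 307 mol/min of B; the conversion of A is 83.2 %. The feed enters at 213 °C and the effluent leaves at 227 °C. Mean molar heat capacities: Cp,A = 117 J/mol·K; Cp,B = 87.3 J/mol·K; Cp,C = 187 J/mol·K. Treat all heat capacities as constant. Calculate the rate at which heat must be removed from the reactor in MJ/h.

Extent of reaction ξ = 0.832 × 307 = 255.42 mol/min
Reaction term: ξ·ΔH°_rxn = 255.42 × -138 = -35249 kJ/min
Sensible, feed 213→25 °C: -11791 kJ/min
Outlet flows (mol/min): A 51.576, B 51.576, C 255.42
Sensible, products 25→227 °C: 11777 kJ/min
Q = ΔH = -35263 kJ/min = -587.72 kW
Heat removed = 2115.8 MJ/h

Q_out = 2120 MJ/h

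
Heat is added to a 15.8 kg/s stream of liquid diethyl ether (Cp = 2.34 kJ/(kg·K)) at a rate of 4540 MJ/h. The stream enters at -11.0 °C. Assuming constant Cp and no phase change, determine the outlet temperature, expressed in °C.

Q = 4540 MJ/h = 1261.1 kJ/s
ΔT = Q/(ṁ·Cp) = 1261.1/(15.8×2.34) = 34.11 K
T_out = -11.0 + 34.11 = 23.11 °C

T_out = 23.1 °C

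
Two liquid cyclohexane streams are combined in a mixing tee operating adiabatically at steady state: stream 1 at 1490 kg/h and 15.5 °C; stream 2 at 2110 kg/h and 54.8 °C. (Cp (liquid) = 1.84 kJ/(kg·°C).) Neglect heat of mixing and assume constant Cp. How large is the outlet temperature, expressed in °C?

Adiabatic, steady state ⇒ Σ ṁᵢCp,ᵢ(T_out − Tᵢ) = 0
Σ ṁᵢCp,ᵢTᵢ = 1490×1.84×15.5 + 2110×1.84×54.8 = 255250
Σ ṁᵢCp,ᵢ = 1490×1.84 + 2110×1.84 = 6624
T_out = 255250 / 6624 = 38.534 °C

T_out = 38.5 °C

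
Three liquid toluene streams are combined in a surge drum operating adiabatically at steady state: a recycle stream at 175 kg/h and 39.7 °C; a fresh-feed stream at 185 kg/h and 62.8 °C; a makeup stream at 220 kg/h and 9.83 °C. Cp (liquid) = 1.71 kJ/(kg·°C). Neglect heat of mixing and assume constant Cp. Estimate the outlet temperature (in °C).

T_out = 35.7 °C

No heat crosses the boundary, so H_out = H_in.
T_out = Σ ṁᵢCp,ᵢTᵢ / Σ ṁᵢCp,ᵢ
      = 35445 / 991.8 = 35.738 °C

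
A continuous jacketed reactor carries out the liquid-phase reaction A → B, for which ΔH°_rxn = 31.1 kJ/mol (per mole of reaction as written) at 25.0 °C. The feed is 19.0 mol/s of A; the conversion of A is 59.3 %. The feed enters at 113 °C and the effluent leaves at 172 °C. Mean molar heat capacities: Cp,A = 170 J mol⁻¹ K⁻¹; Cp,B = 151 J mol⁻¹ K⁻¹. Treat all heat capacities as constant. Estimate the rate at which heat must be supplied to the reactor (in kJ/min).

Extent of reaction ξ = 0.593 × 19.0 = 11.267 mol/s
Reaction term: ξ·ΔH°_rxn = 11.267 × 31.1 = 350.4 kJ/s
Sensible, feed 113→25 °C: -284.24 kJ/s
Outlet flows (mol/s): A 7.733, B 11.267
Sensible, products 25→172 °C: 443.34 kJ/s
Q = ΔH = 509.5 kJ/s = 509.5 kW
Heat supplied = 30570 kJ/min

Q_in = 30600 kJ/min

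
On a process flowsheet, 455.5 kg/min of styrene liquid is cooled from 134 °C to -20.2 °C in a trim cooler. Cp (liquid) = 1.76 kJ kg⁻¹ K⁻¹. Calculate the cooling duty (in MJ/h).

Q_c = 7420 MJ/h

Q = ṁ·Cp·ΔT = 455.5 × 1.76 × (-20.2 − 134) = -123620 kJ/min
Converting: 123620 / 60 s = 2060.3 kW
Cooling duty = 7417.1 MJ/h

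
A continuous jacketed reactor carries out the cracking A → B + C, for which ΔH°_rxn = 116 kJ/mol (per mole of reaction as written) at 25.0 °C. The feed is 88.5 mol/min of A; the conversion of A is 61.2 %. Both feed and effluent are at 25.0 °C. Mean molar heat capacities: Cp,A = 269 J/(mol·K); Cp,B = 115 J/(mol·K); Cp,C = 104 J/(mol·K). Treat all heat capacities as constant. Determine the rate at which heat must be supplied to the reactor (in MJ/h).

Q_in = 377 MJ/h

Extent of reaction ξ = 0.612 × 88.5 = 54.162 mol/min
Reaction term: ξ·ΔH°_rxn = 54.162 × 116 = 6282.8 kJ/min
Q = ΔH = 6282.8 kJ/min = 104.71 kW
Heat supplied = 376.97 MJ/h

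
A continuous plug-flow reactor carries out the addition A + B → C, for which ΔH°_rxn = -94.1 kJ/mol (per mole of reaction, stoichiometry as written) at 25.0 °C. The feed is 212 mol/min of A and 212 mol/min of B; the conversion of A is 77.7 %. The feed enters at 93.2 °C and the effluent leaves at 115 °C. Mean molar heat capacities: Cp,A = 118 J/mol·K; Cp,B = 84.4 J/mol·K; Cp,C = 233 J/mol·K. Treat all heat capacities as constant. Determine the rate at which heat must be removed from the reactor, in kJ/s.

Extent of reaction ξ = 0.777 × 212 = 164.72 mol/min
Reaction term: ξ·ΔH°_rxn = 164.72 × -94.1 = -15501 kJ/min
Sensible, feed 93.2→25 °C: -2926.4 kJ/min
Outlet flows (mol/min): A 47.276, B 47.276, C 164.72
Sensible, products 25→115 °C: 4315.4 kJ/min
Q = ΔH = -14111 kJ/min = -235.19 kW
Heat removed = 235.19 kJ/s

Q_out = 235 kJ/s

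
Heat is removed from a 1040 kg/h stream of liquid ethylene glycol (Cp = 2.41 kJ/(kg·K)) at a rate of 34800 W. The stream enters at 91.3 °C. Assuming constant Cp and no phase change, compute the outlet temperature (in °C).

T_out = 41.3 °C

Q = 34800 W = 125280 kJ/h
ΔT = Q/(ṁ·Cp) = 125280/(1040×2.41) = 49.984 K
T_out = 91.3 − 49.984 = 41.316 °C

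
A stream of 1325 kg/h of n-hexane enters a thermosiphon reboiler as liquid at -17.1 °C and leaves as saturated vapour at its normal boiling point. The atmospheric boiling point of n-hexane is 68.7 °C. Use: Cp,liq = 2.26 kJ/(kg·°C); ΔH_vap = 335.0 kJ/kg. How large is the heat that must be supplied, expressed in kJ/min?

liquid -17.1→68.7 °C: 193.91 kJ/kg
vaporisation at 68.7 °C: 335 kJ/kg
Δh = 193.91 + 335 = 528.91 kJ/kg
Q = ṁ·Δh = 1325 kg/h × 528.91 kJ/kg = 700800 kJ/h
|Q| = 194.67 kW = 11680 kJ/min

Q = 11700 kJ/min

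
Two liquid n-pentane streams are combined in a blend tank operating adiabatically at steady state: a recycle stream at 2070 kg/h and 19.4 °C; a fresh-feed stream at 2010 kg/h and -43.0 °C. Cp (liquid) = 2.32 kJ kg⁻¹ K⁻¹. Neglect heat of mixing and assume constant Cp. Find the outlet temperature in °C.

No heat crosses the boundary, so H_out = H_in.
Σ ṁᵢCp,ᵢTᵢ = 2070×2.32×19.4 + 2010×2.32×-43.0 = -107350
Σ ṁᵢCp,ᵢ = 2070×2.32 + 2010×2.32 = 9465.6
T_out = -107350 / 9465.6 = -11.341 °C

T_out = -11.3 °C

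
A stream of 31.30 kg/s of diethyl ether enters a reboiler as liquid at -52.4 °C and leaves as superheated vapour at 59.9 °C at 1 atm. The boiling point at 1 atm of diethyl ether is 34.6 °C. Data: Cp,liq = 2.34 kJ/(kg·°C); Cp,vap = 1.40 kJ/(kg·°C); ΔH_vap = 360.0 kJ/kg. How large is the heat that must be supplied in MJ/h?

Q = 67500 MJ/h

liquid -52.4→34.6 °C: 203.58 kJ/kg
vaporisation at 34.6 °C: 360 kJ/kg
vapour 34.6→59.9 °C: 35.42 kJ/kg
Δh = 203.58 + 360 + 35.42 = 599 kJ/kg
Q = ṁ·Δh = 31.30 kg/s × 599 kJ/kg = 18749 kJ/s
|Q| = 18749 kW = 67495 MJ/h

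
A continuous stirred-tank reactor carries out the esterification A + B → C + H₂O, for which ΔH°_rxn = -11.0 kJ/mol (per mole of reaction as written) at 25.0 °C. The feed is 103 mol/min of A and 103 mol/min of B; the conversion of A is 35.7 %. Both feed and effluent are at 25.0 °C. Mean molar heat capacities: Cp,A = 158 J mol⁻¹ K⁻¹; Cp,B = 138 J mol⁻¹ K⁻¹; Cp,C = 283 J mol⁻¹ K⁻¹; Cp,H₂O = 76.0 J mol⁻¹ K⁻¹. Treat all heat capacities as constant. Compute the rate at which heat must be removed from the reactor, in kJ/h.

Extent of reaction ξ = 0.357 × 103 = 36.771 mol/min
Reaction term: ξ·ΔH°_rxn = 36.771 × -11.0 = -404.48 kJ/min
Q = ΔH = -404.48 kJ/min = -6.7413 kW
Heat removed = 24269 kJ/h

Q_out = 24300 kJ/h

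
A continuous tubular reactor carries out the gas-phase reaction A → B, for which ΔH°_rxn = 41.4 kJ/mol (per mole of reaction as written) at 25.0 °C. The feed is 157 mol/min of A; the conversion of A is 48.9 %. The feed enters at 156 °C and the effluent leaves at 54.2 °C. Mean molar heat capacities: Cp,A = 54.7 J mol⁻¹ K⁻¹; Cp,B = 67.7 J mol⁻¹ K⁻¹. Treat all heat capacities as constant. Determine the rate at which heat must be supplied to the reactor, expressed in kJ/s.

Extent of reaction ξ = 0.489 × 157 = 76.773 mol/min
Reaction term: ξ·ΔH°_rxn = 76.773 × 41.4 = 3178.4 kJ/min
Sensible, feed 156→25 °C: -1125 kJ/min
Outlet flows (mol/min): A 80.227, B 76.773
Sensible, products 25→54.2 °C: 279.91 kJ/min
Q = ΔH = 2333.3 kJ/min = 38.888 kW
Heat supplied = 38.888 kJ/s

Q_in = 38.9 kJ/s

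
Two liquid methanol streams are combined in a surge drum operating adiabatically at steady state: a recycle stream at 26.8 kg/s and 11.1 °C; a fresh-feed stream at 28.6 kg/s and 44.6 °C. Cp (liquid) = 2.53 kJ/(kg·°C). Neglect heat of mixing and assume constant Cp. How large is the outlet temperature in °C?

T_out = 28.4 °C

Energy balance with Q = 0: Σ ṁᵢCp,ᵢ(T_out − Tᵢ) = 0
T_out = Σ ṁᵢCp,ᵢTᵢ / Σ ṁᵢCp,ᵢ
      = 3979.8 / 140.16 = 28.394 °C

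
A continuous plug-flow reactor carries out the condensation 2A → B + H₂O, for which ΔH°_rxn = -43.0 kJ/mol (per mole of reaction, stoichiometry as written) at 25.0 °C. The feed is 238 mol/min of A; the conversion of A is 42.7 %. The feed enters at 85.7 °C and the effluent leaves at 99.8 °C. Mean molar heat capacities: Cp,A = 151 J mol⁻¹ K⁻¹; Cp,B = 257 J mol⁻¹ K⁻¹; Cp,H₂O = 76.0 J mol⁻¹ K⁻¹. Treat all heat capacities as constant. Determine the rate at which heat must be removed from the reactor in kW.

Q_out = 26.0 kW

Extent of reaction ξ = 0.427 × 238 / 2 = 50.813 mol/min
Reaction term: ξ·ΔH°_rxn = 50.813 × -43.0 = -2185 kJ/min
Sensible, feed 85.7→25 °C: -2181.4 kJ/min
Outlet flows (mol/min): A 136.37, B 50.813, H₂O 50.813
Sensible, products 25→99.8 °C: 2806 kJ/min
Q = ΔH = -1560.4 kJ/min = -26.007 kW
Heat removed = 26.007 kW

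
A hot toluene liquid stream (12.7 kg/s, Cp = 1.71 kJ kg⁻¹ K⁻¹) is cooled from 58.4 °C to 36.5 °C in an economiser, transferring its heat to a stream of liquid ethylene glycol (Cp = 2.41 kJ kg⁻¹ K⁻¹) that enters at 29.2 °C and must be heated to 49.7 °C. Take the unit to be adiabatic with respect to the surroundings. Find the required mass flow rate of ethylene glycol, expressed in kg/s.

Heat released by hot stream: Q = 12.7 × 1.71 × (58.4 − 36.5) = 475.6 kJ/s
Energy balance on cold side (adiabatic exchanger): Q = ṁ_c·Cp_c·(T_c,out − T_c,in)
ṁ_c = 475.6 / [2.41 × (49.7 − 29.2)] = 9.6266 kg/s

ṁ_c = 9.63 kg/s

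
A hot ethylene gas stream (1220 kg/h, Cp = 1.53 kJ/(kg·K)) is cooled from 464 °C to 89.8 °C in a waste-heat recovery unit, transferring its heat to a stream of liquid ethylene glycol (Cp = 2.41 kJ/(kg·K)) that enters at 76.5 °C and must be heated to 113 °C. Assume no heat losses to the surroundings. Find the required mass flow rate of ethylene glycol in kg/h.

ṁ_c = 7940 kg/h

Heat released by hot stream: Q = 1220 × 1.53 × (464 − 89.8) = 698480 kJ/h
Energy balance on cold side (adiabatic exchanger): Q = ṁ_c·Cp_c·(T_c,out − T_c,in)
ṁ_c = 698480 / [2.41 × (113 − 76.5)] = 7940.5 kg/h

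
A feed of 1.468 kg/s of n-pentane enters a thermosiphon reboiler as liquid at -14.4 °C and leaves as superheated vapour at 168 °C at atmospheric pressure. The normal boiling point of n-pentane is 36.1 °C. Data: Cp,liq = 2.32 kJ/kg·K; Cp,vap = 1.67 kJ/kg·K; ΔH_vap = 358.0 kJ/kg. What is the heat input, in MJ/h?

Q = 3680 MJ/h

liquid -14.4→36.1 °C: 117.16 kJ/kg
vaporisation at 36.1 °C: 358 kJ/kg
vapour 36.1→168 °C: 220.27 kJ/kg
Δh = 117.16 + 358 + 220.27 = 695.43 kJ/kg
Q = ṁ·Δh = 1.468 kg/s × 695.43 kJ/kg = 1020.9 kJ/s
|Q| = 1020.9 kW = 3675.2 MJ/h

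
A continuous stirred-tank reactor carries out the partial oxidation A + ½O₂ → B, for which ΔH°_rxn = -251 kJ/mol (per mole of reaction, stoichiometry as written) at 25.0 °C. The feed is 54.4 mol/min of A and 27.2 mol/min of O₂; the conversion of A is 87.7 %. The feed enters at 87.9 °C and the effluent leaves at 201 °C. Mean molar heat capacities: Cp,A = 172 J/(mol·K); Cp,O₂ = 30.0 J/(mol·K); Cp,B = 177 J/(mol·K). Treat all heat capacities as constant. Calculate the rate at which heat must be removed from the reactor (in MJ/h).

Extent of reaction ξ = 0.877 × 54.4 = 47.709 mol/min
Reaction term: ξ·ΔH°_rxn = 47.709 × -251 = -11975 kJ/min
Sensible, feed 87.9→25 °C: -639.87 kJ/min
Outlet flows (mol/min): A 6.6912, O₂ 3.3456, B 47.709
Sensible, products 25→201 °C: 1706.4 kJ/min
Q = ΔH = -10908 kJ/min = -181.81 kW
Heat removed = 654.5 MJ/h

Q_out = 654 MJ/h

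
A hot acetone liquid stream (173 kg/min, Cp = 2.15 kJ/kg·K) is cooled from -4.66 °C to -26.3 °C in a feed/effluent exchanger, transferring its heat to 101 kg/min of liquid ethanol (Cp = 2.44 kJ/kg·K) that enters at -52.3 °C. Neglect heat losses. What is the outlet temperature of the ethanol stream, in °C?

Heat released by hot stream: Q = 173 × 2.15 × (-4.66 − -26.3) = 8049 kJ/min
Energy balance on cold side (adiabatic exchanger): Q = ṁ_c·Cp_c·(T_c,out − T_c,in)
T_c,out = -52.3 + 8049/(101 × 2.44) = -19.639 °C

T_c,out = -19.6 °C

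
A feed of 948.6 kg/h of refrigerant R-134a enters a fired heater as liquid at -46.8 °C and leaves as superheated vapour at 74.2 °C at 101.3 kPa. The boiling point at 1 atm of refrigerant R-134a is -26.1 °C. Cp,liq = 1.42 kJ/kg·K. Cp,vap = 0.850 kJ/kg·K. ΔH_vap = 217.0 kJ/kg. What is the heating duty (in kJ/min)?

Q = 5240 kJ/min

liquid -46.8→-26.1 °C: 29.394 kJ/kg
vaporisation at -26.1 °C: 217 kJ/kg
vapour -26.1→74.2 °C: 85.255 kJ/kg
Δh = 29.394 + 217 + 85.255 = 331.65 kJ/kg
Q = ṁ·Δh = 948.6 kg/h × 331.65 kJ/kg = 314600 kJ/h
|Q| = 87.39 kW = 5243.4 kJ/min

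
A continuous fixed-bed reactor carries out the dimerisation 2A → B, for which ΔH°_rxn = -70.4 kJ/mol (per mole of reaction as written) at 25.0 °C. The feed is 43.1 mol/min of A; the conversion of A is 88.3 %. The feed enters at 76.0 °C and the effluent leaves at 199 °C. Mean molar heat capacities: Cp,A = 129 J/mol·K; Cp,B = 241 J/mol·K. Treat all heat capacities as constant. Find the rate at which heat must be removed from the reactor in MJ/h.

Extent of reaction ξ = 0.883 × 43.1 / 2 = 19.029 mol/min
Reaction term: ξ·ΔH°_rxn = 19.029 × -70.4 = -1339.6 kJ/min
Sensible, feed 76.0→25 °C: -283.55 kJ/min
Outlet flows (mol/min): A 5.0427, B 19.029
Sensible, products 25→199 °C: 911.14 kJ/min
Q = ΔH = -712.04 kJ/min = -11.867 kW
Heat removed = 42.722 MJ/h

Q_out = 42.7 MJ/h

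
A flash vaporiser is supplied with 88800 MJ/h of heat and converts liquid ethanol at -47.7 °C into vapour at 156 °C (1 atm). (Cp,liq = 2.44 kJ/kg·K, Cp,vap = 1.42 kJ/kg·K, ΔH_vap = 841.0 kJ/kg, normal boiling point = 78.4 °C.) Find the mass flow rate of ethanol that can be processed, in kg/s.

Δh = 2.44×(78.4−-47.7) + 841.0 + 1.42×(156−78.4) = 1258.9 kJ/kg
Q = 88800 MJ/h = 24667 kJ/s = 24667 kJ/s
ṁ = Q/Δh = 24667 / 1258.9 = 19.594 kg/s

ṁ = 19.6 kg/s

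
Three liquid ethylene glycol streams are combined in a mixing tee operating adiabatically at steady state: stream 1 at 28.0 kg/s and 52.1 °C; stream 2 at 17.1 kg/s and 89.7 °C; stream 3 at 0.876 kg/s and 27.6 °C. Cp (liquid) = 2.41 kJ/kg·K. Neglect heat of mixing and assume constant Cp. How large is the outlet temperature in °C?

No heat crosses the boundary, so H_out = H_in.
Σ ṁᵢCp,ᵢTᵢ = 28.0×2.41×52.1 + 17.1×2.41×89.7 + 0.876×2.41×27.6 = 7270.6
Σ ṁᵢCp,ᵢ = 28.0×2.41 + 17.1×2.41 + 0.876×2.41 = 110.8
T_out = 7270.6 / 110.8 = 65.618 °C

T_out = 65.6 °C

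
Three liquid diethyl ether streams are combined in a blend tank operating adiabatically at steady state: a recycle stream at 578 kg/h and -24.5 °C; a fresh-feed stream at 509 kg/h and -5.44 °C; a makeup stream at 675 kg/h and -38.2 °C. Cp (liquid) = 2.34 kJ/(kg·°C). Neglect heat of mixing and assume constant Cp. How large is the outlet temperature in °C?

No heat crosses the boundary, so H_out = H_in.
T_out = Σ ṁᵢCp,ᵢTᵢ / Σ ṁᵢCp,ᵢ
      = -99953 / 4123.1 = -24.242 °C

T_out = -24.2 °C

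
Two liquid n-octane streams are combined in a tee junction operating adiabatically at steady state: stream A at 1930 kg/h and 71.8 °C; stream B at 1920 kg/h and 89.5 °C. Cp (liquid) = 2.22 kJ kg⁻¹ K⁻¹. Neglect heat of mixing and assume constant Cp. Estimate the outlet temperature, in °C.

T_out = 80.6 °C

Adiabatic, steady state ⇒ Σ ṁᵢCp,ᵢ(T_out − Tᵢ) = 0
T_out = Σ ṁᵢCp,ᵢTᵢ / Σ ṁᵢCp,ᵢ
      = 689120 / 8547 = 80.627 °C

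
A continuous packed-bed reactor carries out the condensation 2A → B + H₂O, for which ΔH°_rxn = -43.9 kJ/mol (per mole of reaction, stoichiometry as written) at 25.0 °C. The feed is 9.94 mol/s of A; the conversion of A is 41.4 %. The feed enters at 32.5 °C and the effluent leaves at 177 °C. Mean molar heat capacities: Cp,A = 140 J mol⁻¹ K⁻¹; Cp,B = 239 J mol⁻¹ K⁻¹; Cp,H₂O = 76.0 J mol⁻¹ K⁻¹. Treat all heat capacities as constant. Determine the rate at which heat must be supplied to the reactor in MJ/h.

Q_in = 438 MJ/h

Extent of reaction ξ = 0.414 × 9.94 / 2 = 2.0576 mol/s
Reaction term: ξ·ΔH°_rxn = 2.0576 × -43.9 = -90.328 kJ/s
Sensible, feed 32.5→25 °C: -10.437 kJ/s
Outlet flows (mol/s): A 5.8248, B 2.0576, H₂O 2.0576
Sensible, products 25→177 °C: 222.47 kJ/s
Q = ΔH = 121.7 kJ/s = 121.7 kW
Heat supplied = 438.14 MJ/h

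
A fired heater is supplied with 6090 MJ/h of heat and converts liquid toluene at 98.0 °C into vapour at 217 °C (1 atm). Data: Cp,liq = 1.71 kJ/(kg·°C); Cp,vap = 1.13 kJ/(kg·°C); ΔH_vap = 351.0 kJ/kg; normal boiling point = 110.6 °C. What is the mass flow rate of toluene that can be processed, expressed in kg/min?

Δh = 1.71×(110.6−98.0) + 351.0 + 1.13×(217−110.6) = 492.78 kJ/kg
Q = 6090 MJ/h = 1691.7 kJ/s = 101500 kJ/min
ṁ = Q/Δh = 101500 / 492.78 = 205.98 kg/min

ṁ = 206 kg/min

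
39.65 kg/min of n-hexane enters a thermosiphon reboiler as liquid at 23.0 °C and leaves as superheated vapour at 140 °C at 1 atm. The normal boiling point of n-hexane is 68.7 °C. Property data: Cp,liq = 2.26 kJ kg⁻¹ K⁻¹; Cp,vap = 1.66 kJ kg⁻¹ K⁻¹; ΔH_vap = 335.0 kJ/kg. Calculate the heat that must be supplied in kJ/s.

Q = 368 kJ/s

liquid 23.0→68.7 °C: 103.28 kJ/kg
vaporisation at 68.7 °C: 335 kJ/kg
vapour 68.7→140 °C: 118.36 kJ/kg
Δh = 103.28 + 335 + 118.36 = 556.64 kJ/kg
Q = ṁ·Δh = 39.65 kg/min × 556.64 kJ/kg = 22071 kJ/min
|Q| = 367.85 kW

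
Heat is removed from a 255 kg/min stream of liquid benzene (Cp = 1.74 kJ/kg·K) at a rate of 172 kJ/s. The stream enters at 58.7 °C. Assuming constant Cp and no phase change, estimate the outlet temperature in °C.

Q = 172 kJ/s = 10320 kJ/min
ΔT = Q/(ṁ·Cp) = 10320/(255×1.74) = 23.259 K
T_out = 58.7 − 23.259 = 35.441 °C

T_out = 35.4 °C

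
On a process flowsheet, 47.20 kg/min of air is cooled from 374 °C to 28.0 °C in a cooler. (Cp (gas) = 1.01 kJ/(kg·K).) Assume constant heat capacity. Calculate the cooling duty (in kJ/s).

Q_c = 275 kJ/s

Q = ṁ·Cp·ΔT = 47.20 × 1.01 × (28.0 − 374) = -16495 kJ/min
Converting: 16495 / 60 s = 274.91 kW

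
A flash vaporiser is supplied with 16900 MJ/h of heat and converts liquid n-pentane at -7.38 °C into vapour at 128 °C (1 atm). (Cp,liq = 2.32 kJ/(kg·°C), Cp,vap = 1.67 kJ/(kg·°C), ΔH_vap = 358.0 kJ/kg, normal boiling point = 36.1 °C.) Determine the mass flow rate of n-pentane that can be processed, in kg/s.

Δh = 2.32×(36.1−-7.38) + 358.0 + 1.67×(128−36.1) = 612.35 kJ/kg
Q = 16900 MJ/h = 4694.4 kJ/s = 4694.4 kJ/s
ṁ = Q/Δh = 4694.4 / 612.35 = 7.6663 kg/s

ṁ = 7.67 kg/s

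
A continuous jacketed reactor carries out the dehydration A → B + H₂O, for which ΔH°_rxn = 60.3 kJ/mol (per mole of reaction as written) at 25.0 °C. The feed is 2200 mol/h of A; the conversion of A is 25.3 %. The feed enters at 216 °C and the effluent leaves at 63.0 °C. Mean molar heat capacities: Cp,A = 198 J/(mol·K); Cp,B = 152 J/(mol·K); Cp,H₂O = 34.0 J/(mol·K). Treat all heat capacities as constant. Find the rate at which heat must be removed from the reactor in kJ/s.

Extent of reaction ξ = 0.253 × 2200 = 556.6 mol/h
Reaction term: ξ·ΔH°_rxn = 556.6 × 60.3 = 33563 kJ/h
Sensible, feed 216→25 °C: -83200 kJ/h
Outlet flows (mol/h): A 1643.4, B 556.6, H₂O 556.6
Sensible, products 25→63.0 °C: 16299 kJ/h
Q = ΔH = -33338 kJ/h = -9.2605 kW
Heat removed = 9.2605 kJ/s

Q_out = 9.26 kJ/s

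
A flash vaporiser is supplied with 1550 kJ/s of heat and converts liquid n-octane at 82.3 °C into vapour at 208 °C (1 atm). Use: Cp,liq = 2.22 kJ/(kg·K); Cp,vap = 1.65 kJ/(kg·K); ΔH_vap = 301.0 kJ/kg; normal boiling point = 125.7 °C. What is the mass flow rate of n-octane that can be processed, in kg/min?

Δh = 2.22×(125.7−82.3) + 301.0 + 1.65×(208−125.7) = 533.14 kJ/kg
Q = 1550 kJ/s = 1550 kJ/s = 93000 kJ/min
ṁ = Q/Δh = 93000 / 533.14 = 174.44 kg/min

ṁ = 174 kg/min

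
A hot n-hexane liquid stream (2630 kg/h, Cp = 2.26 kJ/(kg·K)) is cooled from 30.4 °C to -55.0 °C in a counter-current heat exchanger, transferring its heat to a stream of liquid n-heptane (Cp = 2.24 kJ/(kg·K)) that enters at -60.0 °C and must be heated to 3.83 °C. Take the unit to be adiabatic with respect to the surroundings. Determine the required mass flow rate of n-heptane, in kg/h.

ṁ_c = 3550 kg/h

Heat released by hot stream: Q = 2630 × 2.26 × (30.4 − -55.0) = 507600 kJ/h
Energy balance on cold side (adiabatic exchanger): Q = ṁ_c·Cp_c·(T_c,out − T_c,in)
ṁ_c = 507600 / [2.24 × (3.83 − -60.0)] = 3550.2 kg/h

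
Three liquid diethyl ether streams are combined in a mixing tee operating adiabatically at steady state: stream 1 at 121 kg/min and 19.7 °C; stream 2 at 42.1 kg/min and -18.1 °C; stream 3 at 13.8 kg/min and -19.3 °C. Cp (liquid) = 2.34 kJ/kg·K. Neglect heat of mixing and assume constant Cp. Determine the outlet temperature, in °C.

Energy balance with Q = 0: Σ ṁᵢCp,ᵢ(T_out − Tᵢ) = 0
Σ ṁᵢCp,ᵢTᵢ = 121×2.34×19.7 + 42.1×2.34×-18.1 + 13.8×2.34×-19.3 = 3171.5
Σ ṁᵢCp,ᵢ = 121×2.34 + 42.1×2.34 + 13.8×2.34 = 413.95
T_out = 3171.5 / 413.95 = 7.6617 °C

T_out = 7.66 °C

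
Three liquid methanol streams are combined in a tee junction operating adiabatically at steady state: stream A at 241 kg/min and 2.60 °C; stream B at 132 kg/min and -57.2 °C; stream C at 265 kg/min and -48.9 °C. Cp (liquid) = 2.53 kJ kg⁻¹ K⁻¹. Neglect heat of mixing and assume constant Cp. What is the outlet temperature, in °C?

Energy balance with Q = 0: Σ ṁᵢCp,ᵢ(T_out − Tᵢ) = 0
T_out = Σ ṁᵢCp,ᵢTᵢ / Σ ṁᵢCp,ᵢ
      = -50302 / 1614.1 = -31.163 °C

T_out = -31.2 °C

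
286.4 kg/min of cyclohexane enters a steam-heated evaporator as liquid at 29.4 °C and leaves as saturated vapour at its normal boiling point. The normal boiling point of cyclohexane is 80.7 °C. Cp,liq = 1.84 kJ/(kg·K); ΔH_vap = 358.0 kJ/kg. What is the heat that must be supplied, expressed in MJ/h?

liquid 29.4→80.7 °C: 94.392 kJ/kg
vaporisation at 80.7 °C: 358 kJ/kg
Δh = 94.392 + 358 = 452.39 kJ/kg
Q = ṁ·Δh = 286.4 kg/min × 452.39 kJ/kg = 129570 kJ/min
|Q| = 2159.4 kW = 7773.9 MJ/h

Q = 7770 MJ/h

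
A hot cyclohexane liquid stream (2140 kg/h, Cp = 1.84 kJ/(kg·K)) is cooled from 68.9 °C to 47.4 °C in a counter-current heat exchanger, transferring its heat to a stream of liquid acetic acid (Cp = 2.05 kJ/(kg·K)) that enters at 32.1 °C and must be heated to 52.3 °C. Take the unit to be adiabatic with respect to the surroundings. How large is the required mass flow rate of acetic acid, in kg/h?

ṁ_c = 2040 kg/h

Heat released by hot stream: Q = 2140 × 1.84 × (68.9 − 47.4) = 84658 kJ/h
Energy balance on cold side (adiabatic exchanger): Q = ṁ_c·Cp_c·(T_c,out − T_c,in)
ṁ_c = 84658 / [2.05 × (52.3 − 32.1)] = 2044.4 kg/h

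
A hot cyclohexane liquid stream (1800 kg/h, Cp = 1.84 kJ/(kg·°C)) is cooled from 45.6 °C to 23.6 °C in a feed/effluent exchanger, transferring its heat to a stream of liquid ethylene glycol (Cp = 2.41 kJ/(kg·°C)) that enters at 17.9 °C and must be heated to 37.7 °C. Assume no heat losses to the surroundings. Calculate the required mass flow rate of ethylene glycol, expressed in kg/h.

ṁ_c = 1530 kg/h

Heat released by hot stream: Q = 1800 × 1.84 × (45.6 − 23.6) = 72864 kJ/h
Energy balance on cold side (adiabatic exchanger): Q = ṁ_c·Cp_c·(T_c,out − T_c,in)
ṁ_c = 72864 / [2.41 × (37.7 − 17.9)] = 1527 kg/h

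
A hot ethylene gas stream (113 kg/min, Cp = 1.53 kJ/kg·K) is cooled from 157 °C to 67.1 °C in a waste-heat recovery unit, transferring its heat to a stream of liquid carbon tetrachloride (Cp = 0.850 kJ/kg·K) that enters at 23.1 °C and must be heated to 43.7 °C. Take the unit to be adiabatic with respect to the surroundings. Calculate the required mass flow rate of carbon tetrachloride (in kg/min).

Heat released by hot stream: Q = 113 × 1.53 × (157 − 67.1) = 15543 kJ/min
Energy balance on cold side (adiabatic exchanger): Q = ṁ_c·Cp_c·(T_c,out − T_c,in)
ṁ_c = 15543 / [0.850 × (43.7 − 23.1)] = 887.65 kg/min

ṁ_c = 888 kg/min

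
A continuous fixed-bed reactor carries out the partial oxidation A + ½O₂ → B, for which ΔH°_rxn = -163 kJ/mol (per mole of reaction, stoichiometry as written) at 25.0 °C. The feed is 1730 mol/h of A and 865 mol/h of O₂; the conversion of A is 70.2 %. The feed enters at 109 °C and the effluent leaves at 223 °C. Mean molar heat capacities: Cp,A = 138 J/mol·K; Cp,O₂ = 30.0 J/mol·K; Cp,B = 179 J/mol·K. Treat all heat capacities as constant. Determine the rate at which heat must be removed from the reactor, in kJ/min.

Extent of reaction ξ = 0.702 × 1730 = 1214.5 mol/h
Reaction term: ξ·ΔH°_rxn = 1214.5 × -163 = -197960 kJ/h
Sensible, feed 109→25 °C: -22234 kJ/h
Outlet flows (mol/h): A 515.54, O₂ 257.77, B 1214.5
Sensible, products 25→223 °C: 58661 kJ/h
Q = ΔH = -161530 kJ/h = -44.87 kW
Heat removed = 2692.2 kJ/min

Q_out = 2690 kJ/min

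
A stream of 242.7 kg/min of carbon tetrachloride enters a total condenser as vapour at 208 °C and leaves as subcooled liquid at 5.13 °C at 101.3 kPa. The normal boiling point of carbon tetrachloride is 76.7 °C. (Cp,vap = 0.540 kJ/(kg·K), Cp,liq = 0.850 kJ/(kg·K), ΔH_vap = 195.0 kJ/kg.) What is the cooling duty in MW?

vapour 208→76.7 °C: -70.902 kJ/kg
condensation at 76.7 °C: -195 kJ/kg
liquid 76.7→5.13 °C: -60.835 kJ/kg
Δh = -70.902 + -195 + -60.835 = -326.74 kJ/kg
Q = ṁ·Δh = 242.7 kg/min × -326.74 kJ/kg = -79299 kJ/min
|Q| = 1321.6 kW = 1.3216 MW

Q_c = 1.32 MW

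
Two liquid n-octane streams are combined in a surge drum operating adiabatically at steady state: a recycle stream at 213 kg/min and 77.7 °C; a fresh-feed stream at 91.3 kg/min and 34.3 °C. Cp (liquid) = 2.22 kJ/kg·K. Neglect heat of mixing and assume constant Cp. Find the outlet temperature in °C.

Energy balance with Q = 0: Σ ṁᵢCp,ᵢ(T_out − Tᵢ) = 0
T_out = Σ ṁᵢCp,ᵢTᵢ / Σ ṁᵢCp,ᵢ
      = 43693 / 675.55 = 64.679 °C

T_out = 64.7 °C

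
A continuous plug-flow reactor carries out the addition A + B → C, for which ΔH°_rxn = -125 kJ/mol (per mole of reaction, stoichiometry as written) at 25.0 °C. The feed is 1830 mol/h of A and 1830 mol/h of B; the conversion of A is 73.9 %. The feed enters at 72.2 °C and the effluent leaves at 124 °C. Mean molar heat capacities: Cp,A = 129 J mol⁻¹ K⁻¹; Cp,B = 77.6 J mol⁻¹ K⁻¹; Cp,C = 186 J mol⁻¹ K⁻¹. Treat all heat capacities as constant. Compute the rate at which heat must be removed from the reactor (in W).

Q_out = 42300 W

Extent of reaction ξ = 0.739 × 1830 = 1352.4 mol/h
Reaction term: ξ·ΔH°_rxn = 1352.4 × -125 = -169050 kJ/h
Sensible, feed 72.2→25 °C: -17845 kJ/h
Outlet flows (mol/h): A 477.63, B 477.63, C 1352.4
Sensible, products 25→124 °C: 34672 kJ/h
Q = ΔH = -152220 kJ/h = -42.283 kW
Heat removed = 42283 W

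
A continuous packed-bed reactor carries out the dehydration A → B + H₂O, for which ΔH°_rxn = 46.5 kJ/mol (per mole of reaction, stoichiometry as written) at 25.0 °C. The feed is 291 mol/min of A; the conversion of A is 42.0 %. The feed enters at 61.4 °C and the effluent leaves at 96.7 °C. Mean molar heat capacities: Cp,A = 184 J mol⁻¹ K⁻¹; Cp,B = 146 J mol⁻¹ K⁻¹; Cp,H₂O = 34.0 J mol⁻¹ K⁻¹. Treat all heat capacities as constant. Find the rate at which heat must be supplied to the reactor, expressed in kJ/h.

Q_in = 452000 kJ/h

Extent of reaction ξ = 0.420 × 291 = 122.22 mol/min
Reaction term: ξ·ΔH°_rxn = 122.22 × 46.5 = 5683.2 kJ/min
Sensible, feed 61.4→25 °C: -1949 kJ/min
Outlet flows (mol/min): A 168.78, B 122.22, H₂O 122.22
Sensible, products 25→96.7 °C: 3804.1 kJ/min
Q = ΔH = 7538.3 kJ/min = 125.64 kW
Heat supplied = 452300 kJ/h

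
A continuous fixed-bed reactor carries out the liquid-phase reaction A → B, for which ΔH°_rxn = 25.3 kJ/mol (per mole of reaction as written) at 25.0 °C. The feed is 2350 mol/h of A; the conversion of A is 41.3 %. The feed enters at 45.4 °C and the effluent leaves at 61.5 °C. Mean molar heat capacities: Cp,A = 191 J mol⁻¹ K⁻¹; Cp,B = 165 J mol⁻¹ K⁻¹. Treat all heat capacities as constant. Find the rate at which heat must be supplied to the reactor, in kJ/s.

Extent of reaction ξ = 0.413 × 2350 = 970.55 mol/h
Reaction term: ξ·ΔH°_rxn = 970.55 × 25.3 = 24555 kJ/h
Sensible, feed 45.4→25 °C: -9156.5 kJ/h
Outlet flows (mol/h): A 1379.5, B 970.55
Sensible, products 25→61.5 °C: 15462 kJ/h
Q = ΔH = 30860 kJ/h = 8.5723 kW
Heat supplied = 8.5723 kJ/s

Q_in = 8.57 kJ/s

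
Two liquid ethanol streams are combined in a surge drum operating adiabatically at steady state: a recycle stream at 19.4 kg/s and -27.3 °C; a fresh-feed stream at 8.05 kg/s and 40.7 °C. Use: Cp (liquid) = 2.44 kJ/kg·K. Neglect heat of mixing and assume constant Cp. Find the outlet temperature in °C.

T_out = -7.36 °C

No heat crosses the boundary, so H_out = H_in.
T_out = Σ ṁᵢCp,ᵢTᵢ / Σ ṁᵢCp,ᵢ
      = -492.84 / 66.978 = -7.3583 °C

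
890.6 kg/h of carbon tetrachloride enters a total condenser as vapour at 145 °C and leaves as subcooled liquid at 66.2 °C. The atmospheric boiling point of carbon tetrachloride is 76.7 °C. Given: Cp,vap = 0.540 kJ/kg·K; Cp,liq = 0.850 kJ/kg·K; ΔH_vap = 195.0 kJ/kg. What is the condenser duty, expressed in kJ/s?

vapour 145→76.7 °C: -36.882 kJ/kg
condensation at 76.7 °C: -195 kJ/kg
liquid 76.7→66.2 °C: -8.925 kJ/kg
Δh = -36.882 + -195 + -8.925 = -240.81 kJ/kg
Q = ṁ·Δh = 890.6 kg/h × -240.81 kJ/kg = -214460 kJ/h
|Q| = 59.573 kW

Q_c = 59.6 kJ/s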